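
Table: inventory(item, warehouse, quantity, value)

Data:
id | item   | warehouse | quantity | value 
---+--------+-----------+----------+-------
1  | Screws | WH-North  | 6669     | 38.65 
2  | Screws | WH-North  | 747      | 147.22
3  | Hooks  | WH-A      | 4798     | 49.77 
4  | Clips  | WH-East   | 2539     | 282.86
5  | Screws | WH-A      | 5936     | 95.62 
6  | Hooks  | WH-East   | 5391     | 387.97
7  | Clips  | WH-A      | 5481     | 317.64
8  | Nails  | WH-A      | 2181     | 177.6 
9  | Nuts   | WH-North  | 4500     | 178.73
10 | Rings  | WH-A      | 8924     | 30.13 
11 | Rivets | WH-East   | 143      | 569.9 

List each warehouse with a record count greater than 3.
SELECT warehouse, COUNT(*) as cnt
FROM inventory
GROUP BY warehouse
HAVING COUNT(*) > 3

Result:
  WH-A: 5

Note: HAVING filters groups after aggregation, WHERE filters rows before.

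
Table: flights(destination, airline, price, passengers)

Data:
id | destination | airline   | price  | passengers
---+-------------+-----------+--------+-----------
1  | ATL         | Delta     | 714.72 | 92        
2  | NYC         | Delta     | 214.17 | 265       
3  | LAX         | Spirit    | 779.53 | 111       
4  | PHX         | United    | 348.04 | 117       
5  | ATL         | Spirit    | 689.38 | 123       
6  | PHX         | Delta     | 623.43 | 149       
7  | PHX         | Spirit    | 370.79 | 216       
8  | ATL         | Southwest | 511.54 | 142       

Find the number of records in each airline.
SELECT airline, COUNT(*) as count
FROM flights
GROUP BY airline

Result:
  Delta: 3
  Southwest: 1
  Spirit: 3
  United: 1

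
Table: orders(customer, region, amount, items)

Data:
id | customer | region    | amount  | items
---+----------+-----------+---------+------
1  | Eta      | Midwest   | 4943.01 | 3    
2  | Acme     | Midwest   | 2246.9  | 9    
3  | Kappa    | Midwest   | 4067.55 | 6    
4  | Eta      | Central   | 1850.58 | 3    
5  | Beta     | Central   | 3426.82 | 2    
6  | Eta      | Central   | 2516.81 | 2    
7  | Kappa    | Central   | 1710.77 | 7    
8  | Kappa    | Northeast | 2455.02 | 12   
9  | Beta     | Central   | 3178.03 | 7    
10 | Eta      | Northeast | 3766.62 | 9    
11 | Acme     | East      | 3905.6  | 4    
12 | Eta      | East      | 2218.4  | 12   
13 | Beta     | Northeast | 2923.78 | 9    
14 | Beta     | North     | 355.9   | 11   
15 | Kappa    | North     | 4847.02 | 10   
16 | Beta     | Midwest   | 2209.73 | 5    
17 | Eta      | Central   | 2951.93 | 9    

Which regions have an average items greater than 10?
SELECT region, AVG(items)
FROM orders
GROUP BY region
HAVING AVG(items) > 10

Result:
  North: avg=10.50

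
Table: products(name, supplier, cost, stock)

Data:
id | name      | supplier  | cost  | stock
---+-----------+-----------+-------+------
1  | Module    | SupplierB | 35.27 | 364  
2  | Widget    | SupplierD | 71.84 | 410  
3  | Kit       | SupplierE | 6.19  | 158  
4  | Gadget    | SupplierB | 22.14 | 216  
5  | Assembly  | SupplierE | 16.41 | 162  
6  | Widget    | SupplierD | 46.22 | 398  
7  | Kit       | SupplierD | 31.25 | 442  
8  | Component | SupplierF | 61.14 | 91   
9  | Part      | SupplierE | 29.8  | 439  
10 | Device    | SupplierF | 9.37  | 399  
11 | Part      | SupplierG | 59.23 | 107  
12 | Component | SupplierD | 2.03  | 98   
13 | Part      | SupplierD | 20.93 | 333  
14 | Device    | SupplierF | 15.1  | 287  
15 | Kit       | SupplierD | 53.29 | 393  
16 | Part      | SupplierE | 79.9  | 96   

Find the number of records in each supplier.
SELECT supplier, COUNT(*) as count
FROM products
GROUP BY supplier

Result:
  SupplierB: 2
  SupplierD: 6
  SupplierE: 4
  SupplierF: 3
  SupplierG: 1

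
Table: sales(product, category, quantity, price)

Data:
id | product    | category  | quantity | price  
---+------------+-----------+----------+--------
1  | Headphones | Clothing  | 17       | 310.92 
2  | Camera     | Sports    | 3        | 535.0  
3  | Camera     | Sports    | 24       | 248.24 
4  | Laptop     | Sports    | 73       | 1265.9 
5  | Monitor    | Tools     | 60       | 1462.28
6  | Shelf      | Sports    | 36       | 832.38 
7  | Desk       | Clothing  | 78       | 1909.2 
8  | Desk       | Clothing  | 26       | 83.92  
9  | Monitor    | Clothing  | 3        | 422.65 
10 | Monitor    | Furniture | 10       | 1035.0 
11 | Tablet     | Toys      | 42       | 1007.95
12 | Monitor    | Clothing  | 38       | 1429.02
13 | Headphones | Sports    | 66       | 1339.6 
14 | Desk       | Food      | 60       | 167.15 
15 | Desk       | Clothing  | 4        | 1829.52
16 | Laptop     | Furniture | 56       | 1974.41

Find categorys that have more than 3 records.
SELECT category, COUNT(*) as cnt
FROM sales
GROUP BY category
HAVING COUNT(*) > 3

Result:
  Clothing: 6
  Sports: 5

Note: HAVING filters groups after aggregation, WHERE filters rows before.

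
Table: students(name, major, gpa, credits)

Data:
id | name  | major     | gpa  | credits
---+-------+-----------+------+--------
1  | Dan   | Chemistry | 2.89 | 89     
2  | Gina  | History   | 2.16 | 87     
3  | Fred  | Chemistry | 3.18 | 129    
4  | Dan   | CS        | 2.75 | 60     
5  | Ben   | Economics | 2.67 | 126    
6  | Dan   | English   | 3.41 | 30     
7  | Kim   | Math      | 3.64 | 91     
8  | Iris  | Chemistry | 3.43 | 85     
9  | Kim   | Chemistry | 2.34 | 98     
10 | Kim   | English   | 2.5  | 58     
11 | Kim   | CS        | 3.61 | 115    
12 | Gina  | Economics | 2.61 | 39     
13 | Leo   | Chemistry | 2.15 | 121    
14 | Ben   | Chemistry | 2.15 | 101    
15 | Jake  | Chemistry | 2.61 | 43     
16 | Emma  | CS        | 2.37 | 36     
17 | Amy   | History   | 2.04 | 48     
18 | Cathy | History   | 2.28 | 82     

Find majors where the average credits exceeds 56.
SELECT major, AVG(credits)
FROM students
GROUP BY major
HAVING AVG(credits) > 56

Result:
  CS: avg=70.33
  Chemistry: avg=95.14
  Economics: avg=82.50
  History: avg=72.33
  Math: avg=91.00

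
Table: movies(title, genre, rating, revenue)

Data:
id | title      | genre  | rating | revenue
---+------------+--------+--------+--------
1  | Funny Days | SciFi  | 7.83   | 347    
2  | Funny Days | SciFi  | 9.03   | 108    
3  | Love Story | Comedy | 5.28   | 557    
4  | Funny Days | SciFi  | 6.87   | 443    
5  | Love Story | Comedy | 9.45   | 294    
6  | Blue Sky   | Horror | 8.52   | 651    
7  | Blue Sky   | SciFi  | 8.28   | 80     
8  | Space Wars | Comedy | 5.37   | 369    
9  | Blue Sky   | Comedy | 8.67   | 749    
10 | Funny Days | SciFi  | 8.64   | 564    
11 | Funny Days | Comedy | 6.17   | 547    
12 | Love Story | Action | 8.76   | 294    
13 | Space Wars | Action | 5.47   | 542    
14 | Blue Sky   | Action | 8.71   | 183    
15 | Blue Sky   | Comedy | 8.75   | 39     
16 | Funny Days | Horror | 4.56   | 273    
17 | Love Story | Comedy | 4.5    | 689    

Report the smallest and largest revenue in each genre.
SELECT genre, MIN(revenue), MAX(revenue)
FROM movies
GROUP BY genre

Result:
  Action: min=183, max=542
  Comedy: min=39, max=749
  Horror: min=273, max=651
  SciFi: min=80, max=564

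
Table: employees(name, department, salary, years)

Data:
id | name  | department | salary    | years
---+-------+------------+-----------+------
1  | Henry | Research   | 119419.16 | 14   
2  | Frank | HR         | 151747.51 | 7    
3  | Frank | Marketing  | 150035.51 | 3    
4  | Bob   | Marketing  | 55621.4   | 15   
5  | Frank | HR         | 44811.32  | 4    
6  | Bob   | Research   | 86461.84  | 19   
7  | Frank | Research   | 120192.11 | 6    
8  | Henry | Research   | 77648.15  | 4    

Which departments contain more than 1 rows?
SELECT department, COUNT(*) as cnt
FROM employees
GROUP BY department
HAVING COUNT(*) > 1

Result:
  HR: 2
  Marketing: 2
  Research: 4

Note: HAVING filters groups after aggregation, WHERE filters rows before.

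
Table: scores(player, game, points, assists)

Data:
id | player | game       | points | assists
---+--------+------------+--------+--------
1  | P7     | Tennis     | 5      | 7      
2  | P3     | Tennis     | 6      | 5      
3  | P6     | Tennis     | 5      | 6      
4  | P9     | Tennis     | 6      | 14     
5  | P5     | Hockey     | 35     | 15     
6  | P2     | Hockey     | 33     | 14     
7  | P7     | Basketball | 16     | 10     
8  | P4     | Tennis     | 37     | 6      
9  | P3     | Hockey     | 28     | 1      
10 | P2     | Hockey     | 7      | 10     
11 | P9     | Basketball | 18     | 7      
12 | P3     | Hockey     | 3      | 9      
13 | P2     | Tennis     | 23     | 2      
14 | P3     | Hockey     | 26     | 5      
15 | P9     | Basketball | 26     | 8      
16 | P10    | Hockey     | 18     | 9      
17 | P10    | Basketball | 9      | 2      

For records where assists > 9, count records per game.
SELECT game, COUNT(*)
FROM scores
WHERE assists > 9
GROUP BY game

Note: WHERE filters rows before grouping.

Result:
  Basketball: 1
  Hockey: 3
  Tennis: 1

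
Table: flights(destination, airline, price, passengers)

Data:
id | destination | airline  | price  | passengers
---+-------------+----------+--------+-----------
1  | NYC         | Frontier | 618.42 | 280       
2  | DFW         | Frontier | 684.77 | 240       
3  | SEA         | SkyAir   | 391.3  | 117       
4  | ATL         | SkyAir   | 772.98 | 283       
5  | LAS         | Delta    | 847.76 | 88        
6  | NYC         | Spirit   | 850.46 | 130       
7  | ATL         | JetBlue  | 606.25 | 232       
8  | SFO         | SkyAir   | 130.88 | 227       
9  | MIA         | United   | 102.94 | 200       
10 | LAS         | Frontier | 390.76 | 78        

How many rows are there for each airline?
SELECT airline, COUNT(*) as count
FROM flights
GROUP BY airline

Result:
  Delta: 1
  Frontier: 3
  JetBlue: 1
  SkyAir: 3
  Spirit: 1
  United: 1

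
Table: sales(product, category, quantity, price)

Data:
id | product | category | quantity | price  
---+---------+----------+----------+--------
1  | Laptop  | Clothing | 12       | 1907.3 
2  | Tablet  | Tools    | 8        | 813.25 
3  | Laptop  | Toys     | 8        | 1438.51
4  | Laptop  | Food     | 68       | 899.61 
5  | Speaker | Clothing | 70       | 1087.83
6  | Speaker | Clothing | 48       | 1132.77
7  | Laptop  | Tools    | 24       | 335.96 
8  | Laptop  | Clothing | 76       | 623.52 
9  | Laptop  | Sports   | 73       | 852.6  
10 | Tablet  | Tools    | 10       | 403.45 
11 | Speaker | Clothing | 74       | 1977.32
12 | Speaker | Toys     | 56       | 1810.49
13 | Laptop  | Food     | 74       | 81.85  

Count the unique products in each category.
SELECT category, COUNT(DISTINCT product)
FROM sales
GROUP BY category

Result:
  Clothing: 2 distinct
  Food: 1 distinct
  Sports: 1 distinct
  Tools: 2 distinct
  Toys: 2 distinct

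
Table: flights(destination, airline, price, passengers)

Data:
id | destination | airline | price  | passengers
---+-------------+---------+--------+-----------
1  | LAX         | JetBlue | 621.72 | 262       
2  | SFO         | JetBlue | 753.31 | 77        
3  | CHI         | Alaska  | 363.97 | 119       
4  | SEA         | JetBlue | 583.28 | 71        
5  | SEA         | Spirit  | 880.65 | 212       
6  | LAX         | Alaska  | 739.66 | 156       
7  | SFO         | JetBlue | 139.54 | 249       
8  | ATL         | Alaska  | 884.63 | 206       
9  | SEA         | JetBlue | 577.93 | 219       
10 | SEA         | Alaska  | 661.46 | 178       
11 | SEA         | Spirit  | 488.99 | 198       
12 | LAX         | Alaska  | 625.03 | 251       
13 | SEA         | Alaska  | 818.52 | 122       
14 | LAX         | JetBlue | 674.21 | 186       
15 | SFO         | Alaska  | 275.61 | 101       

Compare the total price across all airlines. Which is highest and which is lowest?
SELECT airline, SUM(price)
FROM flights
GROUP BY airline
ORDER BY SUM(price)

All groups:
  Spirit: 1369.64
  JetBlue: 3349.99
  Alaska: 4368.88

Highest: Alaska (4368.88)
Lowest: Spirit (1369.64)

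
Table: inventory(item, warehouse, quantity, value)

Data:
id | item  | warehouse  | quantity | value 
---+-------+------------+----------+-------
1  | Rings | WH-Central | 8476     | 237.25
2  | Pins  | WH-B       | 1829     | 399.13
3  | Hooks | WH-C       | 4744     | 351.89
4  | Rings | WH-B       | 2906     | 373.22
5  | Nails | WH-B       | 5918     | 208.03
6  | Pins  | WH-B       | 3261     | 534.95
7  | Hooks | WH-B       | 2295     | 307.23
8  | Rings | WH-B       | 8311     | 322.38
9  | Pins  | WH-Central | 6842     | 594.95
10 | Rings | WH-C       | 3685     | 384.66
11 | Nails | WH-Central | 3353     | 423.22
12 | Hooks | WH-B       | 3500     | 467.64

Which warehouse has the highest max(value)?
SELECT warehouse, MAX(value) as val
FROM inventory
GROUP BY warehouse
ORDER BY val DESC
LIMIT 1

Result: WH-Central with max(value) = 594.95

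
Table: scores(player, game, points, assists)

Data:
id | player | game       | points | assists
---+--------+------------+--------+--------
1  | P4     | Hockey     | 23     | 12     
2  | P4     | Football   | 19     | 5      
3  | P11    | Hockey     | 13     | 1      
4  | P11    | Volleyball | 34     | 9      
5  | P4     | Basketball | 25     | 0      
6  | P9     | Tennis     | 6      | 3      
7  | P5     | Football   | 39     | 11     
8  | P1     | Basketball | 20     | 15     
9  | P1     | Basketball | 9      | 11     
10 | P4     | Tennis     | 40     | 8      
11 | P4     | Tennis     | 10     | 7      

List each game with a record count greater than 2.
SELECT game, COUNT(*) as cnt
FROM scores
GROUP BY game
HAVING COUNT(*) > 2

Result:
  Basketball: 3
  Tennis: 3

Note: HAVING filters groups after aggregation, WHERE filters rows before.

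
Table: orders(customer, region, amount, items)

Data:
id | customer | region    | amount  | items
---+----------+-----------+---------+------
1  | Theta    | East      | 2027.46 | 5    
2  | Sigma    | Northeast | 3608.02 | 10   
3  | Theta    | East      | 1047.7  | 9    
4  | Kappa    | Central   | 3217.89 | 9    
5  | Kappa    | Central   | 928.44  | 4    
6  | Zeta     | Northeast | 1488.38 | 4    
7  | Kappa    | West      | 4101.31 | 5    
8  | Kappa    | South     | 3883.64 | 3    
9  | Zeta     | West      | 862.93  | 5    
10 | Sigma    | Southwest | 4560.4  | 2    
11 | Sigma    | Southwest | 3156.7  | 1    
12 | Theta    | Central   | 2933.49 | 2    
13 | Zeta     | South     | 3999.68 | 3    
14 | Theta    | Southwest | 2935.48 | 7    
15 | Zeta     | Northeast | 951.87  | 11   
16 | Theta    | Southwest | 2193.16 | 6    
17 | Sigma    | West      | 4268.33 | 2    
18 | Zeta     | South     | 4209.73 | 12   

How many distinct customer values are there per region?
SELECT region, COUNT(DISTINCT customer)
FROM orders
GROUP BY region

Result:
  Central: 2 distinct
  East: 1 distinct
  Northeast: 2 distinct
  South: 2 distinct
  Southwest: 2 distinct
  West: 3 distinct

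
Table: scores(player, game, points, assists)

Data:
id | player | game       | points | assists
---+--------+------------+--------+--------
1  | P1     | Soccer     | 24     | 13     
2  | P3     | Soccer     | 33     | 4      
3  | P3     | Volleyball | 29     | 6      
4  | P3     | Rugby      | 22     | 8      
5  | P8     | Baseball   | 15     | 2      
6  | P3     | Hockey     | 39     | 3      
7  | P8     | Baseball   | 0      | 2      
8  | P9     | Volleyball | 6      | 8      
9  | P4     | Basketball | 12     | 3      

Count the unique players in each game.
SELECT game, COUNT(DISTINCT player)
FROM scores
GROUP BY game

Result:
  Baseball: 1 distinct
  Basketball: 1 distinct
  Hockey: 1 distinct
  Rugby: 1 distinct
  Soccer: 2 distinct
  Volleyball: 2 distinct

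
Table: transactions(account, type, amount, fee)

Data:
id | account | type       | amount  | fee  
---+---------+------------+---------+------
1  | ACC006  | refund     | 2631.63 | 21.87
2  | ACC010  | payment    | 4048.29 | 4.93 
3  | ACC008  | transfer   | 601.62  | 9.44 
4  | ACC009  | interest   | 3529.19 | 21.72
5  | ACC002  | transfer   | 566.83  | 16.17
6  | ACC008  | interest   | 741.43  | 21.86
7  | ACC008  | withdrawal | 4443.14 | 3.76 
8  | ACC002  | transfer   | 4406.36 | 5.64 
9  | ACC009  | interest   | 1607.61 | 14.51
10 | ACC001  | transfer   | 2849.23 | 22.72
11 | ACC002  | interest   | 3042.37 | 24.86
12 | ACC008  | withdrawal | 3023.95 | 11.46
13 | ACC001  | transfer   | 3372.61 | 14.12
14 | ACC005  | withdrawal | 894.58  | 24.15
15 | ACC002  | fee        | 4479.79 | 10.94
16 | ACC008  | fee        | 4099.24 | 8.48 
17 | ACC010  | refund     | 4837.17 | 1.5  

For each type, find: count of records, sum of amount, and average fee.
SELECT type,
       COUNT(*) as cnt,
       SUM(amount) as total_amount,
       AVG(fee) as avg_fee
FROM transactions
GROUP BY type

Result:
  fee: 2 records, 8579.03 total amount, 9.71 avg fee
  interest: 4 records, 8920.60 total amount, 20.74 avg fee
  payment: 1 records, 4048.29 total amount, 4.93 avg fee
  refund: 2 records, 7468.80 total amount, 11.69 avg fee
  transfer: 5 records, 11796.65 total amount, 13.62 avg fee
  withdrawal: 3 records, 8361.67 total amount, 13.12 avg fee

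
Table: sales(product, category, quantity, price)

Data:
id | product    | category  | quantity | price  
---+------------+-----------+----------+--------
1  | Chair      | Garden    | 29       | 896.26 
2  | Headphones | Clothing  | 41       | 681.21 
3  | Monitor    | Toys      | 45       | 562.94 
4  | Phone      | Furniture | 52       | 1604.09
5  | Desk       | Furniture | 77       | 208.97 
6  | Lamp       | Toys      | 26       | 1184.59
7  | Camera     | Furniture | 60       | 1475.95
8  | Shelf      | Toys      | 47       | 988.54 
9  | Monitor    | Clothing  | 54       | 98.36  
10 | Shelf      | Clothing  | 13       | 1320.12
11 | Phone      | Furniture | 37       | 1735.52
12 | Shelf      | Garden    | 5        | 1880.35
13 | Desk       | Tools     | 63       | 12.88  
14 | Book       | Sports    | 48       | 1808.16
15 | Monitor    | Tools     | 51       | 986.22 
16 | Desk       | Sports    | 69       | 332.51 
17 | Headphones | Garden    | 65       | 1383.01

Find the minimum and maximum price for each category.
SELECT category, MIN(price), MAX(price)
FROM sales
GROUP BY category

Result:
  Clothing: min=98.36, max=1320.12
  Furniture: min=208.97, max=1735.52
  Garden: min=896.26, max=1880.35
  Sports: min=332.51, max=1808.16
  Tools: min=12.88, max=986.22
  Toys: min=562.94, max=1184.59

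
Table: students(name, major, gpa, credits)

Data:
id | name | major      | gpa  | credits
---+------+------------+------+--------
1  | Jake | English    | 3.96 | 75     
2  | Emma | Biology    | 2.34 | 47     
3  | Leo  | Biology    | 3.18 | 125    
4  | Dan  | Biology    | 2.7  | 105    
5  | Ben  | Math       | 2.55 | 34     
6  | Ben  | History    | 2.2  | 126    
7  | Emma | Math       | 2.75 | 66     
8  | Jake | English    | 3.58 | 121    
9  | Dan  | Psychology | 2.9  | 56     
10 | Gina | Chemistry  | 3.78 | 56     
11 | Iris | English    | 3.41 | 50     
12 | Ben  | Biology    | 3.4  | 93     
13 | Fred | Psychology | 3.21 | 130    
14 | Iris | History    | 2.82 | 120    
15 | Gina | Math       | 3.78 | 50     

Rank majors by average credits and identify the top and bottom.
SELECT major, AVG(credits)
FROM students
GROUP BY major
ORDER BY AVG(credits)

All groups:
  Math: 50.00
  Chemistry: 56.00
  English: 82.00
  Biology: 92.50
  Psychology: 93.00
  History: 123.00

Highest: History (123.00)
Lowest: Math (50.00)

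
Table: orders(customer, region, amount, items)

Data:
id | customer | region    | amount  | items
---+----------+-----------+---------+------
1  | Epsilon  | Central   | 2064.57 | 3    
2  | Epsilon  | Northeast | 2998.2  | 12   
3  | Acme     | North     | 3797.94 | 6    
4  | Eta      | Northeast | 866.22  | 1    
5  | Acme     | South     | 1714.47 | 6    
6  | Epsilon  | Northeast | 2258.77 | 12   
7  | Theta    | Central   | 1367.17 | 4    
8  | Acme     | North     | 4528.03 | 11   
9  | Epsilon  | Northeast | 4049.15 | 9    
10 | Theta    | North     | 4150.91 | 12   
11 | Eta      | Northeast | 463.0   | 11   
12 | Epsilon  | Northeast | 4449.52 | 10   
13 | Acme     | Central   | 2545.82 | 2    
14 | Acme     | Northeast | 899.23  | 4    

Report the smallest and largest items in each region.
SELECT region, MIN(items), MAX(items)
FROM orders
GROUP BY region

Result:
  Central: min=2, max=4
  North: min=6, max=12
  Northeast: min=1, max=12
  South: min=6, max=6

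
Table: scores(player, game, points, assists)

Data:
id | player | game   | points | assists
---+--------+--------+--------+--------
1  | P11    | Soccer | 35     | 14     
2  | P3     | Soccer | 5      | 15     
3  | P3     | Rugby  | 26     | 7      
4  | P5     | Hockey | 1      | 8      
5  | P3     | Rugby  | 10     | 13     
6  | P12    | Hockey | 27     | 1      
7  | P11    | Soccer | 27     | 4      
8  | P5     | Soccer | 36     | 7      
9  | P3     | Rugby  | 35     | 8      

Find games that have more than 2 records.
SELECT game, COUNT(*) as cnt
FROM scores
GROUP BY game
HAVING COUNT(*) > 2

Result:
  Rugby: 3
  Soccer: 4

Note: HAVING filters groups after aggregation, WHERE filters rows before.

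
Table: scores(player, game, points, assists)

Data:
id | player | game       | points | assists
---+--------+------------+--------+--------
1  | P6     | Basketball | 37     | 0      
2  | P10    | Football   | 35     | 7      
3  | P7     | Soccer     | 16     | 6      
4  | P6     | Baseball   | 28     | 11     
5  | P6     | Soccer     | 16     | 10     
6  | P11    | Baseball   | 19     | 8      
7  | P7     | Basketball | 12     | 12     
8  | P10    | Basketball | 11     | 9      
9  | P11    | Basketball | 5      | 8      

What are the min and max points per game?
SELECT game, MIN(points), MAX(points)
FROM scores
GROUP BY game

Result:
  Baseball: min=19, max=28
  Basketball: min=5, max=37
  Football: min=35, max=35
  Soccer: min=16, max=16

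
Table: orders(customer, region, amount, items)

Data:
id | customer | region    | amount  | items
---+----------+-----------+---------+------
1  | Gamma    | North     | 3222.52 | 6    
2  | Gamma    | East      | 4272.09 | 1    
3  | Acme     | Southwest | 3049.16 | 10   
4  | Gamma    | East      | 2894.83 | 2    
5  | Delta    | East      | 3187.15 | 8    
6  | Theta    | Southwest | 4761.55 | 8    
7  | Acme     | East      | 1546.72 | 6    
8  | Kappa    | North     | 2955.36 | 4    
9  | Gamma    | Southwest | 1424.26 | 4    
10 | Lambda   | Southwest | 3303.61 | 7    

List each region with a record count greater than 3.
SELECT region, COUNT(*) as cnt
FROM orders
GROUP BY region
HAVING COUNT(*) > 3

Result:
  East: 4
  Southwest: 4

Note: HAVING filters groups after aggregation, WHERE filters rows before.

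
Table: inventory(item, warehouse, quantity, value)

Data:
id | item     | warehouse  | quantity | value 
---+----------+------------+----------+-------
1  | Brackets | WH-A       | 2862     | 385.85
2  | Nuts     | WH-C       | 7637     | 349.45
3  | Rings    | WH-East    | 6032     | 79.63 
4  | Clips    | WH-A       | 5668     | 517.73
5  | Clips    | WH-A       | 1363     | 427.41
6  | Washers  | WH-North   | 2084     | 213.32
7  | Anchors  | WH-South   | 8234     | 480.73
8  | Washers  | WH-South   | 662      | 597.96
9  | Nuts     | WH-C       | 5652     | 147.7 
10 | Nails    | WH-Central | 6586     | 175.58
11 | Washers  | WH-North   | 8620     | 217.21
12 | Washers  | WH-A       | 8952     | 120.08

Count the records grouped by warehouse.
SELECT warehouse, COUNT(*) as count
FROM inventory
GROUP BY warehouse

Result:
  WH-A: 4
  WH-C: 2
  WH-Central: 1
  WH-East: 1
  WH-North: 2
  WH-South: 2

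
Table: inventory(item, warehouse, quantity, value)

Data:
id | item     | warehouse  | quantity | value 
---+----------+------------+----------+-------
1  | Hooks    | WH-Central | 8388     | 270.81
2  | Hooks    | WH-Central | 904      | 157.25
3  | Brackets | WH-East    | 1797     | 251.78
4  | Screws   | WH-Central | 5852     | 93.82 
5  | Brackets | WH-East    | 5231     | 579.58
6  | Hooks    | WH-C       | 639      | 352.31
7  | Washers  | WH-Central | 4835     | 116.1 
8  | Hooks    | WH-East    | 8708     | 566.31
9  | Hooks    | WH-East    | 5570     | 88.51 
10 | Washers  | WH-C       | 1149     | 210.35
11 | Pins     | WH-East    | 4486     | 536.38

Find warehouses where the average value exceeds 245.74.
SELECT warehouse, AVG(value)
FROM inventory
GROUP BY warehouse
HAVING AVG(value) > 245.74

Result:
  WH-C: avg=281.33
  WH-East: avg=404.51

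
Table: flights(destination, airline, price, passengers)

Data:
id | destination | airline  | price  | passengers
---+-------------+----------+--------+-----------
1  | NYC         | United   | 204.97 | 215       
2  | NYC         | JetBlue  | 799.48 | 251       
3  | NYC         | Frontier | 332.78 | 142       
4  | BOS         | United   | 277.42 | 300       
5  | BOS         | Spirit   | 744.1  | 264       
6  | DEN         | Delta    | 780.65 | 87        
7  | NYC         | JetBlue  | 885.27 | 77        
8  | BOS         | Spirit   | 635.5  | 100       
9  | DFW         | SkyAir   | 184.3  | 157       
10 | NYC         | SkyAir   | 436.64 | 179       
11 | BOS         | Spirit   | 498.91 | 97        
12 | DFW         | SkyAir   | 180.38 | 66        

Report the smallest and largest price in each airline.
SELECT airline, MIN(price), MAX(price)
FROM flights
GROUP BY airline

Result:
  Delta: min=780.65, max=780.65
  Frontier: min=332.78, max=332.78
  JetBlue: min=799.48, max=885.27
  SkyAir: min=180.38, max=436.64
  Spirit: min=498.91, max=744.10
  United: min=204.97, max=277.42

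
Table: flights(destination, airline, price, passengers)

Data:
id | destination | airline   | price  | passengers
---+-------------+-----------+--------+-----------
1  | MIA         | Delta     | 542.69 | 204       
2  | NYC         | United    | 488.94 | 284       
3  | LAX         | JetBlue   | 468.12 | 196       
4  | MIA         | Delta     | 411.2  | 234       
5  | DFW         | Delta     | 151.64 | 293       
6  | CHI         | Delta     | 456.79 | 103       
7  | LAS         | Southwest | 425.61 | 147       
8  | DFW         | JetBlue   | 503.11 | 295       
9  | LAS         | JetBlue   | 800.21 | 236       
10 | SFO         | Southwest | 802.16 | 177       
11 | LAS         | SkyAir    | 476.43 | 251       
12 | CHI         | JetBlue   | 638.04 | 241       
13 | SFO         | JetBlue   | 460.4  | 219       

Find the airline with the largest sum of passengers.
SELECT airline, SUM(passengers) as val
FROM flights
GROUP BY airline
ORDER BY val DESC
LIMIT 1

Result: JetBlue with sum(passengers) = 1187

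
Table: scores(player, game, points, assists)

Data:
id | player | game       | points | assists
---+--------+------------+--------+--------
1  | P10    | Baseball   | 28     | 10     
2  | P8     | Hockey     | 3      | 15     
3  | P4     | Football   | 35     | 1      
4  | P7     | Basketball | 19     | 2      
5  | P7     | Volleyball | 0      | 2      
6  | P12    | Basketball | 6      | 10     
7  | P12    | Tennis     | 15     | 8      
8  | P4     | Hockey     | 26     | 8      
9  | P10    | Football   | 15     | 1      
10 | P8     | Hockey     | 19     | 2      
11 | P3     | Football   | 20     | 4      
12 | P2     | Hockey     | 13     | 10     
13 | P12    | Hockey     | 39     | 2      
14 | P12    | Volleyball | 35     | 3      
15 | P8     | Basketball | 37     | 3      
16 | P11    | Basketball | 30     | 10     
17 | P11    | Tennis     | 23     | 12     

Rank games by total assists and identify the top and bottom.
SELECT game, SUM(assists)
FROM scores
GROUP BY game
ORDER BY SUM(assists)

All groups:
  Volleyball: 5
  Football: 6
  Baseball: 10
  Tennis: 20
  Basketball: 25
  Hockey: 37

Highest: Hockey (37)
Lowest: Volleyball (5)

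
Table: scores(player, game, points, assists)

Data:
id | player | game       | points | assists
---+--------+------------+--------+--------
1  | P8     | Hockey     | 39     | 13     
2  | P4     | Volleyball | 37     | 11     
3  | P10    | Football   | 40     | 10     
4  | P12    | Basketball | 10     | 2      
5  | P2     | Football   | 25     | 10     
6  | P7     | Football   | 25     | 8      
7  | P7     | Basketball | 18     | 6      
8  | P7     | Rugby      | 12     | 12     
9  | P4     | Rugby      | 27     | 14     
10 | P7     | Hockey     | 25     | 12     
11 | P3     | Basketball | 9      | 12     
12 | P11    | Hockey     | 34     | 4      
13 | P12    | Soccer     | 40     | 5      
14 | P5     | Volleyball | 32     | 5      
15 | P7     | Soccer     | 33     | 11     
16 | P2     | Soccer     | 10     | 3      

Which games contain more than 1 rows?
SELECT game, COUNT(*) as cnt
FROM scores
GROUP BY game
HAVING COUNT(*) > 1

Result:
  Basketball: 3
  Football: 3
  Hockey: 3
  Rugby: 2
  Soccer: 3
  Volleyball: 2

Note: HAVING filters groups after aggregation, WHERE filters rows before.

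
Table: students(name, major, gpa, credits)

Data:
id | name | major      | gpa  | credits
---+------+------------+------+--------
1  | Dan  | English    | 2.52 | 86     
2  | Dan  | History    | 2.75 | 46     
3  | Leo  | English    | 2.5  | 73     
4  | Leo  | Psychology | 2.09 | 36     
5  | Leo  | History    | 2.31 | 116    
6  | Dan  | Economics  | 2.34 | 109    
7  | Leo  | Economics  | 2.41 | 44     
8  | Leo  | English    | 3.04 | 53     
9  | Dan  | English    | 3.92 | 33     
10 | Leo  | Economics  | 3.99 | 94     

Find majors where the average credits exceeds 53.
SELECT major, AVG(credits)
FROM students
GROUP BY major
HAVING AVG(credits) > 53

Result:
  Economics: avg=82.33
  English: avg=61.25
  History: avg=81.00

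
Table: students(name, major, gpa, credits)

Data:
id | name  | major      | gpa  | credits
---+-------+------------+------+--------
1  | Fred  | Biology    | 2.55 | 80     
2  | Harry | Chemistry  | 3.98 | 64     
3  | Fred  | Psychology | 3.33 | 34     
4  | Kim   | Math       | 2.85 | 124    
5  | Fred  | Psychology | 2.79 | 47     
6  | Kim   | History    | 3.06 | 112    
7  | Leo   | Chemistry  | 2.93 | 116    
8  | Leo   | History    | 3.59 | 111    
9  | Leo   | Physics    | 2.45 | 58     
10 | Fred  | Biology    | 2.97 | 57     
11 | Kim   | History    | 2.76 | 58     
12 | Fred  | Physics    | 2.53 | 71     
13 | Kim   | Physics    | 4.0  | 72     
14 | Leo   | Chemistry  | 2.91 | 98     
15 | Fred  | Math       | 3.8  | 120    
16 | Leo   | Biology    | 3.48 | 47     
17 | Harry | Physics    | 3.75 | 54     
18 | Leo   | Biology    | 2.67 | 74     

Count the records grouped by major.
SELECT major, COUNT(*) as count
FROM students
GROUP BY major

Result:
  Biology: 4
  Chemistry: 3
  History: 3
  Math: 2
  Physics: 4
  Psychology: 2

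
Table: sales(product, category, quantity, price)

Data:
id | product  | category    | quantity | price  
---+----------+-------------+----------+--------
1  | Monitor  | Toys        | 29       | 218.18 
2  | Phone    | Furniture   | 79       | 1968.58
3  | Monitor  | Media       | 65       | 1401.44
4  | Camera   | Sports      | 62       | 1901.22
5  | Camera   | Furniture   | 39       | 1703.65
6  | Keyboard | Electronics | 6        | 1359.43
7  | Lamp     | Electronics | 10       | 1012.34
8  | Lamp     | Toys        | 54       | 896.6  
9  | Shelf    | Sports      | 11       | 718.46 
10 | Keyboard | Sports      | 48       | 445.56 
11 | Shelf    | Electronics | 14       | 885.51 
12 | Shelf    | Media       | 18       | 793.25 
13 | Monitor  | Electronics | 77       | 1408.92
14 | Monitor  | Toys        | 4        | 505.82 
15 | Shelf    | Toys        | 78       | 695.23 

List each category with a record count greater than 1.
SELECT category, COUNT(*) as cnt
FROM sales
GROUP BY category
HAVING COUNT(*) > 1

Result:
  Electronics: 4
  Furniture: 2
  Media: 2
  Sports: 3
  Toys: 4

Note: HAVING filters groups after aggregation, WHERE filters rows before.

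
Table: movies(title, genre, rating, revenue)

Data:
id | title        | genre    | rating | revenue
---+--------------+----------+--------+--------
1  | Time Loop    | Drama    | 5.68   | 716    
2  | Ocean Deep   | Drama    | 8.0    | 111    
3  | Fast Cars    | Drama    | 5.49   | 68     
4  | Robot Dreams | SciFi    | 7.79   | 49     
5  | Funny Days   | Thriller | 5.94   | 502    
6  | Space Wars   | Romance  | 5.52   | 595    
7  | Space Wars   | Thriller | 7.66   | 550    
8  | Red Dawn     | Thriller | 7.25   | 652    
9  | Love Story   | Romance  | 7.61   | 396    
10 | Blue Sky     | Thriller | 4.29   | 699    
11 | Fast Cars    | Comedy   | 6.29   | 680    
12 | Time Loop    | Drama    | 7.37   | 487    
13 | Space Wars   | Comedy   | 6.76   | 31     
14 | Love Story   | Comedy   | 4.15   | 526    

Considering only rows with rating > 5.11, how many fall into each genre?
SELECT genre, COUNT(*)
FROM movies
WHERE rating > 5.11
GROUP BY genre

Note: WHERE filters rows before grouping.

Result:
  Comedy: 2
  Drama: 4
  Romance: 2
  SciFi: 1
  Thriller: 3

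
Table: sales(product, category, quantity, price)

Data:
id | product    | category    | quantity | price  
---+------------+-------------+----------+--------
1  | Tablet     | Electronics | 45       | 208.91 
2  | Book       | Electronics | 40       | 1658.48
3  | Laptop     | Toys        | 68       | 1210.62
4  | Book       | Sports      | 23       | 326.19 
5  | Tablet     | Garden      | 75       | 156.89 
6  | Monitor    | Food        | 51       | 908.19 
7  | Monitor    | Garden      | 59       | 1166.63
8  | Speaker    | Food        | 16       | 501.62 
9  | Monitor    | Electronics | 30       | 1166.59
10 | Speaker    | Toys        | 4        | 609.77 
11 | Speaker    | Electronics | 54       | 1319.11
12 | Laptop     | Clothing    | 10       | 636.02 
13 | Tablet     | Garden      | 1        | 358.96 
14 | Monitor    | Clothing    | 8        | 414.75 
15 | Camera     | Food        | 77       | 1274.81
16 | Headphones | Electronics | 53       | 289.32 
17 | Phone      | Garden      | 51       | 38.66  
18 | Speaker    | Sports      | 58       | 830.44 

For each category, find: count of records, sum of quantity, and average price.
SELECT category,
       COUNT(*) as cnt,
       SUM(quantity) as total_quantity,
       AVG(price) as avg_price
FROM sales
GROUP BY category

Result:
  Clothing: 2 records, 18 total quantity, 525.39 avg price
  Electronics: 5 records, 222 total quantity, 928.48 avg price
  Food: 3 records, 144 total quantity, 894.87 avg price
  Garden: 4 records, 186 total quantity, 430.29 avg price
  Sports: 2 records, 81 total quantity, 578.32 avg price
  Toys: 2 records, 72 total quantity, 910.20 avg price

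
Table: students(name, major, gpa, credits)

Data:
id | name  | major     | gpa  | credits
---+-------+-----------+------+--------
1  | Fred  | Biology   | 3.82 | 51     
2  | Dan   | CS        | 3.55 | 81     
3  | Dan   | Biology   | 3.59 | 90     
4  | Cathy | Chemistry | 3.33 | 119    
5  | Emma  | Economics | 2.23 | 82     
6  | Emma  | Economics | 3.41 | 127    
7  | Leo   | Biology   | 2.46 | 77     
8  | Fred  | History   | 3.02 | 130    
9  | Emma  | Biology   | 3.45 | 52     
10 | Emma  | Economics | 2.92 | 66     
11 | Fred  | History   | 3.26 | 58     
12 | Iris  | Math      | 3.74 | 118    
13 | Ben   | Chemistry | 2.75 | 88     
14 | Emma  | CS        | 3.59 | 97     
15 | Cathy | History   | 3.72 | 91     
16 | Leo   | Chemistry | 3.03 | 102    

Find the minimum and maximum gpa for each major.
SELECT major, MIN(gpa), MAX(gpa)
FROM students
GROUP BY major

Result:
  Biology: min=2.46, max=3.82
  CS: min=3.55, max=3.59
  Chemistry: min=2.75, max=3.33
  Economics: min=2.23, max=3.41
  History: min=3.02, max=3.72
  Math: min=3.74, max=3.74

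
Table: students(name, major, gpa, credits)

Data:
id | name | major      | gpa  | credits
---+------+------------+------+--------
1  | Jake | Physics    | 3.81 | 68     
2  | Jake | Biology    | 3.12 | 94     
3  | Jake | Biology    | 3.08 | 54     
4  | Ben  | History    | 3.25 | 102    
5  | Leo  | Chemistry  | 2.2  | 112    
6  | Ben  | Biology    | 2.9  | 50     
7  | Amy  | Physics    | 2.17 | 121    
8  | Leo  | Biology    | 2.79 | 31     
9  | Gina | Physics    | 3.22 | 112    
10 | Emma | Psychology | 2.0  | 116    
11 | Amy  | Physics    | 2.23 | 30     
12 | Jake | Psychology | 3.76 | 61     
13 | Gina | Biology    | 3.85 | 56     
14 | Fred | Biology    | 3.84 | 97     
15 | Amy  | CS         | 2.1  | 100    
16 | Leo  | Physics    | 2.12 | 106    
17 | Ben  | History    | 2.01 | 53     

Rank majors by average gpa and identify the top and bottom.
SELECT major, AVG(gpa)
FROM students
GROUP BY major
ORDER BY AVG(gpa)

All groups:
  CS: 2.10
  Chemistry: 2.20
  History: 2.63
  Physics: 2.71
  Psychology: 2.88
  Biology: 3.26

Highest: Biology (3.26)
Lowest: CS (2.10)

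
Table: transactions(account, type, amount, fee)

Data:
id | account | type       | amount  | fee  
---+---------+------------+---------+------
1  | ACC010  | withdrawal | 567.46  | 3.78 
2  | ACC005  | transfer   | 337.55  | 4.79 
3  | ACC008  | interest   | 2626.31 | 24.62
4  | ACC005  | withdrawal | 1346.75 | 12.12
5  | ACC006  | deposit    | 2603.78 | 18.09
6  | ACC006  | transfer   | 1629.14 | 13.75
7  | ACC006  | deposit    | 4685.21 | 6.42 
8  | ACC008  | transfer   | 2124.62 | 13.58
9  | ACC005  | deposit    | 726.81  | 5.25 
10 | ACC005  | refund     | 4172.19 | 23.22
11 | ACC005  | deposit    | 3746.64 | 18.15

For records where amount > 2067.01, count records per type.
SELECT type, COUNT(*)
FROM transactions
WHERE amount > 2067.01
GROUP BY type

Note: WHERE filters rows before grouping.

Result:
  deposit: 3
  interest: 1
  refund: 1
  transfer: 1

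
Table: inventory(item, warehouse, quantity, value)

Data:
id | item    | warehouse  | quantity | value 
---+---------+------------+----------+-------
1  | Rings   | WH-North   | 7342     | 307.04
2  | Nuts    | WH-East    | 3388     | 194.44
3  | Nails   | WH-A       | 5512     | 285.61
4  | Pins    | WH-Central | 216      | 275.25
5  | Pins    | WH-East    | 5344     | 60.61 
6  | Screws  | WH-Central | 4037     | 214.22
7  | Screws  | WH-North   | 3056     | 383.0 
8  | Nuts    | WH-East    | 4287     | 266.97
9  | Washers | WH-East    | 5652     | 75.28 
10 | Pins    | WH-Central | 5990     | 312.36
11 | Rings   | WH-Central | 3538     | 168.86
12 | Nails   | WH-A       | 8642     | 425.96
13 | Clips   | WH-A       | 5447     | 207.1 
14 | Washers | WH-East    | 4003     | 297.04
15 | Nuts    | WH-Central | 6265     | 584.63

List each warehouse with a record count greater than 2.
SELECT warehouse, COUNT(*) as cnt
FROM inventory
GROUP BY warehouse
HAVING COUNT(*) > 2

Result:
  WH-A: 3
  WH-Central: 5
  WH-East: 5

Note: HAVING filters groups after aggregation, WHERE filters rows before.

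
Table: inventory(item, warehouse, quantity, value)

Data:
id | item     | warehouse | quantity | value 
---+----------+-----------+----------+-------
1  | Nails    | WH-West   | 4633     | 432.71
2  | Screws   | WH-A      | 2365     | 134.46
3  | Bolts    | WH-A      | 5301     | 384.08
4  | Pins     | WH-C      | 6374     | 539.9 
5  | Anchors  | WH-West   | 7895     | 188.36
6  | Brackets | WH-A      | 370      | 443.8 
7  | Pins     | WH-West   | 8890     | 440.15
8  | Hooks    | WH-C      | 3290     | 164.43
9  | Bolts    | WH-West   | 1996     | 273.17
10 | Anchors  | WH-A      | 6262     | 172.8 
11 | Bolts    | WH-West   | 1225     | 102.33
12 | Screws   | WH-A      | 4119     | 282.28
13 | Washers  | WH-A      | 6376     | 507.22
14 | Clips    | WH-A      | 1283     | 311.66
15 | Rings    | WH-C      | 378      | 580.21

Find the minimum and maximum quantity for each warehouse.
SELECT warehouse, MIN(quantity), MAX(quantity)
FROM inventory
GROUP BY warehouse

Result:
  WH-A: min=370, max=6376
  WH-C: min=378, max=6374
  WH-West: min=1225, max=8890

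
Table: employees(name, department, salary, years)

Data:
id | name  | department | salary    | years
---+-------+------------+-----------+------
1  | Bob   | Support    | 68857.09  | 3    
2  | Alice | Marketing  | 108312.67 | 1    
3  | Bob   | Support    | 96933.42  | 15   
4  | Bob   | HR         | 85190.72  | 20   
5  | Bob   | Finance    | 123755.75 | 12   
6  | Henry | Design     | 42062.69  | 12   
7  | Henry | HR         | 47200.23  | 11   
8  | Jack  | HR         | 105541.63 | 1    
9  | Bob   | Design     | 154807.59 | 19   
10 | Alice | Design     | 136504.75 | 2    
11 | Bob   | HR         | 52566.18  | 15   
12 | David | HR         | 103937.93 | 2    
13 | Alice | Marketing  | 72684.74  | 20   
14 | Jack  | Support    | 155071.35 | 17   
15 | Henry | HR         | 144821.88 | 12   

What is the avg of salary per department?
SELECT department, AVG(salary) as result
FROM employees
GROUP BY department

Result:
  Design: 111125.01
  Finance: 123755.75
  HR: 89876.43
  Marketing: 90498.71
  Support: 106953.95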